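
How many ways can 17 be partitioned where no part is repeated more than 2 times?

108

Direct enumeration gives 108 partitions.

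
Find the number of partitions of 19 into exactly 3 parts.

30

There are too many to list fully; the first 12 (by largest part) are:
17+1+1
16+2+1
15+3+1
15+2+2
14+4+1
14+3+2
13+5+1
13+4+2
13+3+3
12+6+1
12+5+2
12+4+3
…and 18 more, for 30 total.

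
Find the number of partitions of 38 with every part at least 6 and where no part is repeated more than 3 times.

A full systematic count gives 121.

121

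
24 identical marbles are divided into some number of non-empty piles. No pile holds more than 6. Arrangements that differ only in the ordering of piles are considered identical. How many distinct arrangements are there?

Enumerating by decreasing first part gives 532 partitions in all.

532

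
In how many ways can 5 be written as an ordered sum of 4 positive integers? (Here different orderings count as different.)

4

Equivalently, choose which 3 of the 4 gaps become plus signs: C(4,3) = 4.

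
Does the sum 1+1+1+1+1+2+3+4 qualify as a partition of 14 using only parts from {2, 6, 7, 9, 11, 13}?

No

The parts sum to 14, and the condition 'each summand belongs to {2, 6, 7, 9, 11, 13}' is violated.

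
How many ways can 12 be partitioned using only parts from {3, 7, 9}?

Listing the qualifying partitions of 12:
9+3
3+3+3+3

2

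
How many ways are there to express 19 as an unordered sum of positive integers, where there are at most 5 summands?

164

Systematic enumeration (by largest part, then next-largest, …) yields 164.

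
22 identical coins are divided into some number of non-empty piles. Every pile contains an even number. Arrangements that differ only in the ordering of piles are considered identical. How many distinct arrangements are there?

56

There are too many to list fully; the first 12 (by largest part) are:
22
2,20
4,18
2,2,18
6,16
2,4,16
2,2,2,16
8,14
2,6,14
4,4,14
2,2,4,14
2,2,2,2,14
…and 44 more, for 56 total.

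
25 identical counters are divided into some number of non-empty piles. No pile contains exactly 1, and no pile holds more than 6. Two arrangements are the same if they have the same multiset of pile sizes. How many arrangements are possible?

80

There are 80 such partitions.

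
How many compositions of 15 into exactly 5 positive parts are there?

1001

Equivalently, choose which 4 of the 14 gaps become plus signs: C(14,4) = 1001.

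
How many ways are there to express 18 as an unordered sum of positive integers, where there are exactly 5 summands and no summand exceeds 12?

There are too many to list fully; the first 12 (by largest part) are:
12, 3, 1, 1, 1
12, 2, 2, 1, 1
11, 4, 1, 1, 1
11, 3, 2, 1, 1
11, 2, 2, 2, 1
10, 5, 1, 1, 1
10, 4, 2, 1, 1
10, 3, 3, 1, 1
10, 3, 2, 2, 1
10, 2, 2, 2, 2
9, 6, 1, 1, 1
9, 5, 2, 1, 1
…and 43 more, for 55 total.

55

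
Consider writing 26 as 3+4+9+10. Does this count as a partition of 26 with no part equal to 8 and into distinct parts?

The parts sum to 26, and the condition 'no summand equals 8' holds; the condition 'all summands are distinct' holds.

Yes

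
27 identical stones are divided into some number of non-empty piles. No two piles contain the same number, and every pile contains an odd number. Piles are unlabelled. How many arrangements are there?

14

Listing the qualifying partitions of 27:
27
23+3+1
21+5+1
19+7+1
19+5+3
17+9+1
17+7+3
15+11+1
15+9+3
15+7+5
13+11+3
13+9+5
11+9+7
11+7+5+3+1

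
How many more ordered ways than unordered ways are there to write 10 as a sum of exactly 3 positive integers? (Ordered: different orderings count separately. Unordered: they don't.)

28

Compositions: C(9,2) = 36.
Unordered (partitions into 3 parts): 8.
Difference: 36 − 8 = 28.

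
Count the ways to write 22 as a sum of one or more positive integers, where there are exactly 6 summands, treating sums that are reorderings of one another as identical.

136

Direct enumeration gives 136 partitions.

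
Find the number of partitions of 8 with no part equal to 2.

Listing the qualifying partitions of 8:
8
7, 1
6, 1, 1
5, 3
5, 1, 1, 1
4, 4
4, 3, 1
4, 1, 1, 1, 1
3, 3, 1, 1
3, 1, 1, 1, 1, 1
1, 1, 1, 1, 1, 1, 1, 1

11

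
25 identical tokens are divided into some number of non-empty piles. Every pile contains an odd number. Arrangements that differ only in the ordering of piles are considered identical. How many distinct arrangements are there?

142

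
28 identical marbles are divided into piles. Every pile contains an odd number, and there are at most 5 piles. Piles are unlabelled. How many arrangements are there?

41

There are too many to list fully; the first 12 (by largest part) are:
27 + 1
25 + 3
25 + 1 + 1 + 1
23 + 5
23 + 3 + 1 + 1
21 + 7
21 + 5 + 1 + 1
21 + 3 + 3 + 1
19 + 9
19 + 7 + 1 + 1
19 + 5 + 3 + 1
19 + 3 + 3 + 3
…and 29 more, for 41 total.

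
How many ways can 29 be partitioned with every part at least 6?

32

There are too many to list fully; the first 12 (by largest part) are:
29
23,6
22,7
21,8
20,9
19,10
18,11
17,12
17,6,6
16,13
16,7,6
15,14
…and 20 more, for 32 total.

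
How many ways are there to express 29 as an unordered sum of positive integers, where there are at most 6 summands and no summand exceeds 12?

553

Enumerating by decreasing first part gives 553 partitions in all.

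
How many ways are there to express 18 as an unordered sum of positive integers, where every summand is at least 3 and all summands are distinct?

15

Listing the qualifying partitions of 18:
18
15,3
14,4
13,5
12,6
11,7
11,4,3
10,8
10,5,3
9,6,3
9,5,4
8,7,3
8,6,4
7,6,5
6,5,4,3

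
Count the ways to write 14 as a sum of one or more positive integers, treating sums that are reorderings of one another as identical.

Systematic enumeration (by largest part, then next-largest, …) yields 135.

135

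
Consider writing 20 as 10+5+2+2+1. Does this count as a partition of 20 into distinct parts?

The parts sum to 20, and the condition 'all summands are distinct' is violated.

No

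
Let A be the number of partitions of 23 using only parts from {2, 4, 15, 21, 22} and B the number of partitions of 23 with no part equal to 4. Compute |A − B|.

761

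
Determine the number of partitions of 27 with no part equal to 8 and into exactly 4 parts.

Direct enumeration gives 120 partitions.

120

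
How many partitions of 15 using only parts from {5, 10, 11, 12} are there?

2

Listing the qualifying partitions of 15:
10 + 5
5 + 5 + 5
That's 2 in total.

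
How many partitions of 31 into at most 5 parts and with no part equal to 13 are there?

Enumerating by decreasing first part gives 664 partitions in all.

664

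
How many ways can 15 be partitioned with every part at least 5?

5

Enumerating:
15
10+5
9+6
8+7
5+5+5
Counting gives 5.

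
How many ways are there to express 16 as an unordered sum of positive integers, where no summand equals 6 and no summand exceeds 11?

Enumerating by decreasing first part gives 177 partitions in all.

177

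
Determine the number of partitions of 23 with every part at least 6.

The partitions of 23 that satisfy the conditions:
23
17,6
16,7
15,8
14,9
13,10
12,11
11,6,6
10,7,6
9,8,6
9,7,7
8,8,7
That's 12 in total.

12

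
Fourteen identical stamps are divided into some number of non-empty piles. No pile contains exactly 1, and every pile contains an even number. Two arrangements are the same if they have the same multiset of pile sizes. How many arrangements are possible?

15

Enumerating:
14
12 + 2
10 + 4
10 + 2 + 2
8 + 6
8 + 4 + 2
8 + 2 + 2 + 2
6 + 6 + 2
6 + 4 + 4
6 + 4 + 2 + 2
6 + 2 + 2 + 2 + 2
4 + 4 + 4 + 2
4 + 4 + 2 + 2 + 2
4 + 2 + 2 + 2 + 2 + 2
2 + 2 + 2 + 2 + 2 + 2 + 2
That's 15 in total.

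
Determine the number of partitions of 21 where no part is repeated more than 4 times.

505

Enumerating by decreasing first part gives 505 partitions in all.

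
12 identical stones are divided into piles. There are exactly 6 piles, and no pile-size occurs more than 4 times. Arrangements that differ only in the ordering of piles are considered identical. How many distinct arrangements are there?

9

Enumerating:
1, 1, 1, 1, 2, 6
1, 1, 1, 1, 3, 5
1, 1, 1, 2, 2, 5
1, 1, 1, 1, 4, 4
1, 1, 1, 2, 3, 4
1, 1, 2, 2, 2, 4
1, 1, 1, 3, 3, 3
1, 1, 2, 2, 3, 3
1, 2, 2, 2, 2, 3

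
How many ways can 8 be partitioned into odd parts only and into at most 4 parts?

Enumerating:
7,1
5,3
5,1,1,1
3,3,1,1

4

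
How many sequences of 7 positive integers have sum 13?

Equivalently, choose which 6 of the 12 gaps become plus signs: C(12,6) = 924.

924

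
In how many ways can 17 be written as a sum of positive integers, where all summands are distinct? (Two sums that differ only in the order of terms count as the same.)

A partial list (first 12 by largest part):
17
16, 1
15, 2
14, 3
14, 2, 1
13, 4
13, 3, 1
12, 5
12, 4, 1
12, 3, 2
11, 6
11, 5, 1
…and 26 more, for 38 total.

38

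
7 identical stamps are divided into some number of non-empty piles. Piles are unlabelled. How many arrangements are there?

The partitions of 7 that satisfy the conditions:
7
6 + 1
5 + 2
5 + 1 + 1
4 + 3
4 + 2 + 1
4 + 1 + 1 + 1
3 + 3 + 1
3 + 2 + 2
3 + 2 + 1 + 1
3 + 1 + 1 + 1 + 1
2 + 2 + 2 + 1
2 + 2 + 1 + 1 + 1
2 + 1 + 1 + 1 + 1 + 1
1 + 1 + 1 + 1 + 1 + 1 + 1
That's 15 in total.

15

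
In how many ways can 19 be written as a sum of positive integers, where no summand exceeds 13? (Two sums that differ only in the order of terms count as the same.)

There are 471 such partitions.

471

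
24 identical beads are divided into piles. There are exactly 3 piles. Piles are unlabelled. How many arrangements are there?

There are too many to list fully; the first 12 (by largest part) are:
22+1+1
21+2+1
20+3+1
20+2+2
19+4+1
19+3+2
18+5+1
18+4+2
18+3+3
17+6+1
17+5+2
17+4+3
…and 36 more, for 48 total.

48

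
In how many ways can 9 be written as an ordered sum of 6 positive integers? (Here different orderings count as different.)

By stars and bars with positive parts, the count is C(8,5) = 56.

56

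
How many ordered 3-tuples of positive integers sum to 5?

6

Equivalently, choose which 2 of the 4 gaps become plus signs: C(4,2) = 6.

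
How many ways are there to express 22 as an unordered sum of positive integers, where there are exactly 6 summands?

136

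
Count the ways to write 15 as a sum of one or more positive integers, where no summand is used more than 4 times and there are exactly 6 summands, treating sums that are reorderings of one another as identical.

The partitions of 15 that satisfy the conditions:
9+2+1+1+1+1
8+3+1+1+1+1
8+2+2+1+1+1
7+4+1+1+1+1
7+3+2+1+1+1
7+2+2+2+1+1
6+5+1+1+1+1
6+4+2+1+1+1
6+3+3+1+1+1
6+3+2+2+1+1
6+2+2+2+2+1
5+5+2+1+1+1
5+4+3+1+1+1
5+4+2+2+1+1
5+3+3+2+1+1
5+3+2+2+2+1
4+4+4+1+1+1
4+4+3+2+1+1
4+4+2+2+2+1
4+3+3+3+1+1
4+3+3+2+2+1
4+3+2+2+2+2
3+3+3+3+2+1
3+3+3+2+2+2

24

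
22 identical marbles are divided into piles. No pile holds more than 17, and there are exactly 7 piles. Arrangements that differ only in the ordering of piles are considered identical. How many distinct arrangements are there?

131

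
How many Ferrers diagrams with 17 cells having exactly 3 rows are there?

24

Listing the qualifying partitions of 17:
15, 1, 1
14, 2, 1
13, 3, 1
13, 2, 2
12, 4, 1
12, 3, 2
11, 5, 1
11, 4, 2
11, 3, 3
10, 6, 1
10, 5, 2
10, 4, 3
9, 7, 1
9, 6, 2
9, 5, 3
9, 4, 4
8, 8, 1
8, 7, 2
8, 6, 3
8, 5, 4
7, 7, 3
7, 6, 4
7, 5, 5
6, 6, 5
That's 24 in total.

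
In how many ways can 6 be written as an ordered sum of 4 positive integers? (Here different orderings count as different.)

10

Equivalently, choose which 3 of the 5 gaps become plus signs: C(5,3) = 10.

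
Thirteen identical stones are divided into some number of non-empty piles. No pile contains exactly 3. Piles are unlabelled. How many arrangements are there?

A partial list (first 12 by largest part):
13
12,1
11,2
11,1,1
10,2,1
10,1,1,1
9,4
9,2,2
9,2,1,1
9,1,1,1,1
8,5
8,4,1
…and 47 more, for 59 total.

59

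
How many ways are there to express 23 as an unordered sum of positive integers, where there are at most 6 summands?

454

There are 454 such partitions.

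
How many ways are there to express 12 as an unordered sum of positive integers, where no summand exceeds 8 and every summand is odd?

12

They are:
7 + 5
7 + 3 + 1 + 1
7 + 1 + 1 + 1 + 1 + 1
5 + 5 + 1 + 1
5 + 3 + 3 + 1
5 + 3 + 1 + 1 + 1 + 1
5 + 1 + 1 + 1 + 1 + 1 + 1 + 1
3 + 3 + 3 + 3
3 + 3 + 3 + 1 + 1 + 1
3 + 3 + 1 + 1 + 1 + 1 + 1 + 1
3 + 1 + 1 + 1 + 1 + 1 + 1 + 1 + 1 + 1
1 + 1 + 1 + 1 + 1 + 1 + 1 + 1 + 1 + 1 + 1 + 1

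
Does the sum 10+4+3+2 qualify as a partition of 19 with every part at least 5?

The parts sum to 19, and the condition 'every summand is at least 5' is violated.

No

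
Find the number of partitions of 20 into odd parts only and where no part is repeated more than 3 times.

27

A partial list (first 12 by largest part):
19 + 1
17 + 3
17 + 1 + 1 + 1
15 + 5
15 + 3 + 1 + 1
13 + 7
13 + 5 + 1 + 1
13 + 3 + 3 + 1
11 + 9
11 + 7 + 1 + 1
11 + 5 + 3 + 1
11 + 3 + 3 + 3
…and 15 more, for 27 total.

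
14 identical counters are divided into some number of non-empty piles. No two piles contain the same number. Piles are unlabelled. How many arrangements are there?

The partitions of 14 that satisfy the conditions:
14
13, 1
12, 2
11, 3
11, 2, 1
10, 4
10, 3, 1
9, 5
9, 4, 1
9, 3, 2
8, 6
8, 5, 1
8, 4, 2
8, 3, 2, 1
7, 6, 1
7, 5, 2
7, 4, 3
7, 4, 2, 1
6, 5, 3
6, 5, 2, 1
6, 4, 3, 1
5, 4, 3, 2

22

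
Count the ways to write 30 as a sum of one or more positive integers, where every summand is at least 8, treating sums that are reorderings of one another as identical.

16

The partitions of 30 that satisfy the conditions:
30
8, 22
9, 21
10, 20
11, 19
12, 18
13, 17
14, 16
15, 15
8, 8, 14
8, 9, 13
8, 10, 12
9, 9, 12
8, 11, 11
9, 10, 11
10, 10, 10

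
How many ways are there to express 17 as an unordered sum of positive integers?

There are 297 such partitions.

297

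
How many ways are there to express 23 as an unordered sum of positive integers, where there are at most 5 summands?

291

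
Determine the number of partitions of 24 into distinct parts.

Enumerating by decreasing first part gives 122 partitions in all.

122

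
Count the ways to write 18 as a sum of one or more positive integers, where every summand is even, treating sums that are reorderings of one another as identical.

A partial list (first 12 by largest part):
18
2+16
4+14
2+2+14
6+12
2+4+12
2+2+2+12
8+10
2+6+10
4+4+10
2+2+4+10
2+2+2+2+10
…and 18 more, for 30 total.

30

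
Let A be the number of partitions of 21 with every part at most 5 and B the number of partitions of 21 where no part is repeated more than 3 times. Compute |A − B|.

174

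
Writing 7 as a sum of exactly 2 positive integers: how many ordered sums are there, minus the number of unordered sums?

Compositions: C(6,1) = 6.
Partitions of 7 into exactly 2 parts: 3.
Difference: 6 − 3 = 3.

3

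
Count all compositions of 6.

32

The number of compositions of n is 2^(n−1); here 2^5 = 32.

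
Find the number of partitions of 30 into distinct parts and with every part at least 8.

11

Listing the qualifying partitions of 30:
30
22 + 8
21 + 9
20 + 10
19 + 11
18 + 12
17 + 13
16 + 14
13 + 9 + 8
12 + 10 + 8
11 + 10 + 9
That's 11 in total.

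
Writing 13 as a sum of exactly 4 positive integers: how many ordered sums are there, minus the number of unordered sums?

Compositions: C(12,3) = 220.
Partitions of 13 into exactly 4 parts: 18.
Difference: 220 − 18 = 202.

202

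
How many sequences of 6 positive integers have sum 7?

By stars and bars with positive parts, the count is C(6,5) = 6.

6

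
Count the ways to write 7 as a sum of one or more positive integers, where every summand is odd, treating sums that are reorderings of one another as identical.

5

The partitions of 7 that satisfy the conditions:
7
5+1+1
3+3+1
3+1+1+1+1
1+1+1+1+1+1+1
Counting gives 5.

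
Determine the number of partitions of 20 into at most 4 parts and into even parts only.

Enumerating:
20
2 + 18
4 + 16
2 + 2 + 16
6 + 14
2 + 4 + 14
2 + 2 + 2 + 14
8 + 12
2 + 6 + 12
4 + 4 + 12
2 + 2 + 4 + 12
10 + 10
2 + 8 + 10
4 + 6 + 10
2 + 2 + 6 + 10
2 + 4 + 4 + 10
4 + 8 + 8
2 + 2 + 8 + 8
6 + 6 + 8
2 + 4 + 6 + 8
4 + 4 + 4 + 8
2 + 6 + 6 + 6
4 + 4 + 6 + 6
Counting gives 23.

23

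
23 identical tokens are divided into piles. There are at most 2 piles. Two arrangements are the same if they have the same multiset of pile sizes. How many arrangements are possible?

The partitions of 23 that satisfy the conditions:
23
22, 1
21, 2
20, 3
19, 4
18, 5
17, 6
16, 7
15, 8
14, 9
13, 10
12, 11
Counting gives 12.

12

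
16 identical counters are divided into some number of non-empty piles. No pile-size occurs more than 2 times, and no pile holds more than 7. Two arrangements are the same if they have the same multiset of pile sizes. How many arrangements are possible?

There are too many to list fully; the first 12 (by largest part) are:
2,7,7
1,1,7,7
3,6,7
1,2,6,7
4,5,7
1,3,5,7
2,2,5,7
1,1,2,5,7
1,4,4,7
2,3,4,7
1,1,3,4,7
1,2,2,4,7
…and 33 more, for 45 total.

45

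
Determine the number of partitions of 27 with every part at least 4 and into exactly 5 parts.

Listing the qualifying partitions of 27:
11 + 4 + 4 + 4 + 4
10 + 5 + 4 + 4 + 4
9 + 6 + 4 + 4 + 4
9 + 5 + 5 + 4 + 4
8 + 7 + 4 + 4 + 4
8 + 6 + 5 + 4 + 4
8 + 5 + 5 + 5 + 4
7 + 7 + 5 + 4 + 4
7 + 6 + 6 + 4 + 4
7 + 6 + 5 + 5 + 4
7 + 5 + 5 + 5 + 5
6 + 6 + 6 + 5 + 4
6 + 6 + 5 + 5 + 5

13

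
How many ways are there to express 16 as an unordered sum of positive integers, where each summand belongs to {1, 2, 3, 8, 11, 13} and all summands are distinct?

3

The partitions of 16 that satisfy the conditions:
13 + 3
13 + 2 + 1
11 + 3 + 2
Counting gives 3.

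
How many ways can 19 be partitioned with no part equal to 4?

Direct enumeration gives 314 partitions.

314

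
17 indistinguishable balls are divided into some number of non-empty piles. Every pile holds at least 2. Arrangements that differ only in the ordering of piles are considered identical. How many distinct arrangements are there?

There are too many to list fully; the first 12 (by largest part) are:
17
15+2
14+3
13+4
13+2+2
12+5
12+3+2
11+6
11+4+2
11+3+3
11+2+2+2
10+7
…and 54 more, for 66 total.

66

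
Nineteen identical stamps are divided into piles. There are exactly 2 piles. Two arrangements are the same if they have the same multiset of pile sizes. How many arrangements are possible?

They are:
1 + 18
2 + 17
3 + 16
4 + 15
5 + 14
6 + 13
7 + 12
8 + 11
9 + 10

9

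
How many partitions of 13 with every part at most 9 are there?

94

There are 94 such partitions.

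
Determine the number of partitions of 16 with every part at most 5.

101

A full systematic count gives 101.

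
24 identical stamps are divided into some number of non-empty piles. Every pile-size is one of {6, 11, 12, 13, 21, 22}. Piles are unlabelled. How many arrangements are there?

Listing the qualifying partitions of 24:
13+11
12+12
12+6+6
6+6+6+6
Counting gives 4.

4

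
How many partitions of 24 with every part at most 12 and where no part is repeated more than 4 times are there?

Systematic enumeration (by largest part, then next-largest, …) yields 787.

787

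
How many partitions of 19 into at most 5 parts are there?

There are 164 such partitions.

164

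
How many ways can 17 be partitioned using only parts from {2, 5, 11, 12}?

4

The partitions of 17 that satisfy the conditions:
12,5
11,2,2,2
5,5,5,2
5,2,2,2,2,2,2
Counting gives 4.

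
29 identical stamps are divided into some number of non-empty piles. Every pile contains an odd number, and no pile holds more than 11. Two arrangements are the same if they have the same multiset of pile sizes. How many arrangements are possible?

Counting exhaustively, 164 partitions satisfy the conditions.

164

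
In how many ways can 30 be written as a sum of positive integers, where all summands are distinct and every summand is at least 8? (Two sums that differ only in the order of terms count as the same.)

11

They are:
30
22 + 8
21 + 9
20 + 10
19 + 11
18 + 12
17 + 13
16 + 14
13 + 9 + 8
12 + 10 + 8
11 + 10 + 9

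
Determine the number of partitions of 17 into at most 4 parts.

Enumerating by decreasing first part gives 72 partitions in all.

72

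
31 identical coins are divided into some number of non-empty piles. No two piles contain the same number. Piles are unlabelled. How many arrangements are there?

340

Systematic enumeration (by largest part, then next-largest, …) yields 340.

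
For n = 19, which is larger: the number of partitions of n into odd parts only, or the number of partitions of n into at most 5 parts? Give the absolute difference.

Partitions of 19 into odd parts only: 54.
Partitions of 19 into at most 5 parts: 164.
|54 − 164| = 110.

110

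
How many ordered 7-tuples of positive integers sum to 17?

8008

Equivalently, choose which 6 of the 16 gaps become plus signs: C(16,6) = 8008.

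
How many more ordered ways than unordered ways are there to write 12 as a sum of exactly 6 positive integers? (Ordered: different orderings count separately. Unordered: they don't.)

451

Compositions: C(11,5) = 462.
Unordered (partitions into 6 parts): 11.
Difference: 462 − 11 = 451.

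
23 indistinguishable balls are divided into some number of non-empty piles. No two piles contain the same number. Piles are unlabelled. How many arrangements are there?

Systematic enumeration (by largest part, then next-largest, …) yields 104.

104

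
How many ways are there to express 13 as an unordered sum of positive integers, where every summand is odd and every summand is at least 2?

Listing the qualifying partitions of 13:
13
3 + 3 + 7
3 + 5 + 5
Counting gives 3.

3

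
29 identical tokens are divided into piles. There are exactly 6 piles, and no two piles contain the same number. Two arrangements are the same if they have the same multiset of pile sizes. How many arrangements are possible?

20

Listing the qualifying partitions of 29:
14 + 5 + 4 + 3 + 2 + 1
13 + 6 + 4 + 3 + 2 + 1
12 + 7 + 4 + 3 + 2 + 1
12 + 6 + 5 + 3 + 2 + 1
11 + 8 + 4 + 3 + 2 + 1
11 + 7 + 5 + 3 + 2 + 1
11 + 6 + 5 + 4 + 2 + 1
10 + 9 + 4 + 3 + 2 + 1
10 + 8 + 5 + 3 + 2 + 1
10 + 7 + 6 + 3 + 2 + 1
10 + 7 + 5 + 4 + 2 + 1
10 + 6 + 5 + 4 + 3 + 1
9 + 8 + 6 + 3 + 2 + 1
9 + 8 + 5 + 4 + 2 + 1
9 + 7 + 6 + 4 + 2 + 1
9 + 7 + 5 + 4 + 3 + 1
9 + 6 + 5 + 4 + 3 + 2
8 + 7 + 6 + 5 + 2 + 1
8 + 7 + 6 + 4 + 3 + 1
8 + 7 + 5 + 4 + 3 + 2
Counting gives 20.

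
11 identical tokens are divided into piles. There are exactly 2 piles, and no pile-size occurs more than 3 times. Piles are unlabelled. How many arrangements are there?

Listing the qualifying partitions of 11:
10 + 1
9 + 2
8 + 3
7 + 4
6 + 5
That's 5 in total.

5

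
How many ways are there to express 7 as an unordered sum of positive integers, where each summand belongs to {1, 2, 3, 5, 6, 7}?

12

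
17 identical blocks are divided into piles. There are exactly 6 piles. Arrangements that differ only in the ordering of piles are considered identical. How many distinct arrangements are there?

44

There are too many to list fully; the first 12 (by largest part) are:
1+1+1+1+1+12
1+1+1+1+2+11
1+1+1+1+3+10
1+1+1+2+2+10
1+1+1+1+4+9
1+1+1+2+3+9
1+1+2+2+2+9
1+1+1+1+5+8
1+1+1+2+4+8
1+1+1+3+3+8
1+1+2+2+3+8
1+2+2+2+2+8
…and 32 more, for 44 total.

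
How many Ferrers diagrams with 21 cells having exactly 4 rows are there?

Direct enumeration gives 72 partitions.

72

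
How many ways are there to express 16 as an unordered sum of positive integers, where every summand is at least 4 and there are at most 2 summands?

Listing the qualifying partitions of 16:
16
12 + 4
11 + 5
10 + 6
9 + 7
8 + 8
That's 6 in total.

6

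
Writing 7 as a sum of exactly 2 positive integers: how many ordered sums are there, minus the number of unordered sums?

Compositions: C(6,1) = 6.
Unordered (partitions into 2 parts): 3.
Difference: 6 − 3 = 3.

3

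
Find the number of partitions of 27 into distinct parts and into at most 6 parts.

192

There are 192 such partitions.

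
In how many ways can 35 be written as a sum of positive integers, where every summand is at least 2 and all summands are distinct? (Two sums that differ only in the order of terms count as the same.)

Enumerating by decreasing first part gives 312 partitions in all.

312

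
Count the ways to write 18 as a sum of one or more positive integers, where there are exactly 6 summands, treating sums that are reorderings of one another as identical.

A partial list (first 12 by largest part):
13,1,1,1,1,1
12,2,1,1,1,1
11,3,1,1,1,1
11,2,2,1,1,1
10,4,1,1,1,1
10,3,2,1,1,1
10,2,2,2,1,1
9,5,1,1,1,1
9,4,2,1,1,1
9,3,3,1,1,1
9,3,2,2,1,1
9,2,2,2,2,1
…and 46 more, for 58 total.

58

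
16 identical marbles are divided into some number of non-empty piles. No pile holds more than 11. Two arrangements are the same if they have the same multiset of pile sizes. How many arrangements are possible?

219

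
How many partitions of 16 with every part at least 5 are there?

6

They are:
16
11,5
10,6
9,7
8,8
6,5,5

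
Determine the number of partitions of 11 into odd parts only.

They are:
11
9+1+1
7+3+1
7+1+1+1+1
5+5+1
5+3+3
5+3+1+1+1
5+1+1+1+1+1+1
3+3+3+1+1
3+3+1+1+1+1+1
3+1+1+1+1+1+1+1+1
1+1+1+1+1+1+1+1+1+1+1
Counting gives 12.

12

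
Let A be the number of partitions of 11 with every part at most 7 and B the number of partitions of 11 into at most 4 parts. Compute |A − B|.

22

Partitions of 11 with every part at most 7: 49.
Partitions of 11 into at most 4 parts: 27.
|49 − 27| = 22.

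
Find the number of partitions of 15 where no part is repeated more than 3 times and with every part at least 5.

They are:
15
10, 5
9, 6
8, 7
5, 5, 5

5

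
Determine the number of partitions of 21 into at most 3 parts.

48

There are too many to list fully; the first 12 (by largest part) are:
21
20,1
19,2
19,1,1
18,3
18,2,1
17,4
17,3,1
17,2,2
16,5
16,4,1
16,3,2
…and 36 more, for 48 total.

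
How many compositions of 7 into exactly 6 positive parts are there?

6

Equivalently, choose which 5 of the 6 gaps become plus signs: C(6,5) = 6.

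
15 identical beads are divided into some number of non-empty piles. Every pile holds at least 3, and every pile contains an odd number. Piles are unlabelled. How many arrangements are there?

5

Listing the qualifying partitions of 15:
15
9+3+3
7+5+3
5+5+5
3+3+3+3+3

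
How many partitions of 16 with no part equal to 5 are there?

175

A full systematic count gives 175.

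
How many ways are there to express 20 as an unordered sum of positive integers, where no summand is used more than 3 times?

320

A full systematic count gives 320.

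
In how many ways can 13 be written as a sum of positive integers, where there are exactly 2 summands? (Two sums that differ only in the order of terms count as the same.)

6

The partitions of 13 that satisfy the conditions:
12+1
11+2
10+3
9+4
8+5
7+6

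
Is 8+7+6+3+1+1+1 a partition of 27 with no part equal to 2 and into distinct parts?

No

The parts sum to 27, and the condition 'all summands are distinct' is violated.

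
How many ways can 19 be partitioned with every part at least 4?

Enumerating:
19
4, 15
5, 14
6, 13
7, 12
8, 11
4, 4, 11
9, 10
4, 5, 10
4, 6, 9
5, 5, 9
4, 7, 8
5, 6, 8
5, 7, 7
6, 6, 7
4, 4, 4, 7
4, 4, 5, 6
4, 5, 5, 5
Counting gives 18.

18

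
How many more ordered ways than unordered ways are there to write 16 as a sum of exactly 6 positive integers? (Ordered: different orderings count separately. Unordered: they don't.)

Compositions: C(15,5) = 3003.
Partitions of 16 into exactly 6 parts: 35.
Difference: 3003 − 35 = 2968.

2968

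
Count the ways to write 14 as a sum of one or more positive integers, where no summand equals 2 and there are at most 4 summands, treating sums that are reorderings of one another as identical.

28

A partial list (first 12 by largest part):
14
13 + 1
12 + 1 + 1
11 + 3
11 + 1 + 1 + 1
10 + 4
10 + 3 + 1
9 + 5
9 + 4 + 1
9 + 3 + 1 + 1
8 + 6
8 + 5 + 1
…and 16 more, for 28 total.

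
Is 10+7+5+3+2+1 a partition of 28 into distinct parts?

The parts sum to 28, and the condition 'all summands are distinct' holds.

Yes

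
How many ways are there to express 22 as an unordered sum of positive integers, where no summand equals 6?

771

Counting exhaustively, 771 partitions satisfy the conditions.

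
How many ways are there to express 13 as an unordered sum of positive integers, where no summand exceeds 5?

There are too many to list fully; the first 12 (by largest part) are:
5+5+3
5+5+2+1
5+5+1+1+1
5+4+4
5+4+3+1
5+4+2+2
5+4+2+1+1
5+4+1+1+1+1
5+3+3+2
5+3+3+1+1
5+3+2+2+1
5+3+2+1+1+1
…and 45 more, for 57 total.

57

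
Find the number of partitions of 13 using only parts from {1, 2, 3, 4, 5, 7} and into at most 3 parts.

5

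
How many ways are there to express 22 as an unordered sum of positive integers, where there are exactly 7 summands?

Enumerating by decreasing first part gives 131 partitions in all.

131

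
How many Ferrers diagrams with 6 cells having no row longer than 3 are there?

7

The partitions of 6 that satisfy the conditions:
3+3
1+2+3
1+1+1+3
2+2+2
1+1+2+2
1+1+1+1+2
1+1+1+1+1+1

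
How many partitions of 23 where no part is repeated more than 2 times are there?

355

Enumerating by decreasing first part gives 355 partitions in all.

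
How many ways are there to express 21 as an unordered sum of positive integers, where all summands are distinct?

A full systematic count gives 76.

76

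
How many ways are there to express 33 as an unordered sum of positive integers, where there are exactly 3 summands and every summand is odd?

27

There are too many to list fully; the first 12 (by largest part) are:
31+1+1
29+3+1
27+5+1
27+3+3
25+7+1
25+5+3
23+9+1
23+7+3
23+5+5
21+11+1
21+9+3
21+7+5
…and 15 more, for 27 total.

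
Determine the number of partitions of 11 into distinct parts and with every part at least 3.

The partitions of 11 that satisfy the conditions:
11
8 + 3
7 + 4
6 + 5
That's 4 in total.

4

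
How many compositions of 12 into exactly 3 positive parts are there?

55

Place 2 bars in the 11 internal gaps of a row of 12 dots: C(11,2) = 55.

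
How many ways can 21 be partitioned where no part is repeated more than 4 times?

505

Counting exhaustively, 505 partitions satisfy the conditions.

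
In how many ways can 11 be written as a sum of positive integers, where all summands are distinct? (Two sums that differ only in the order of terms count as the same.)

Enumerating:
11
10 + 1
9 + 2
8 + 3
8 + 2 + 1
7 + 4
7 + 3 + 1
6 + 5
6 + 4 + 1
6 + 3 + 2
5 + 4 + 2
5 + 3 + 2 + 1
That's 12 in total.

12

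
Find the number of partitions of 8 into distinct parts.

Listing the qualifying partitions of 8:
8
7,1
6,2
5,3
5,2,1
4,3,1
That's 6 in total.

6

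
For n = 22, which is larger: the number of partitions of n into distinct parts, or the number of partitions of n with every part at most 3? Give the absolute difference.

Partitions of 22 into distinct parts: 89.
Partitions of 22 with every part at most 3: 52.
|89 − 52| = 37.

37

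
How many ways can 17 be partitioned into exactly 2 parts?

8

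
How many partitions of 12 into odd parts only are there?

15

The partitions of 12 that satisfy the conditions:
11 + 1
9 + 3
9 + 1 + 1 + 1
7 + 5
7 + 3 + 1 + 1
7 + 1 + 1 + 1 + 1 + 1
5 + 5 + 1 + 1
5 + 3 + 3 + 1
5 + 3 + 1 + 1 + 1 + 1
5 + 1 + 1 + 1 + 1 + 1 + 1 + 1
3 + 3 + 3 + 3
3 + 3 + 3 + 1 + 1 + 1
3 + 3 + 1 + 1 + 1 + 1 + 1 + 1
3 + 1 + 1 + 1 + 1 + 1 + 1 + 1 + 1 + 1
1 + 1 + 1 + 1 + 1 + 1 + 1 + 1 + 1 + 1 + 1 + 1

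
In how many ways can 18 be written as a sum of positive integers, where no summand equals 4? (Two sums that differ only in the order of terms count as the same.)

250

Counting exhaustively, 250 partitions satisfy the conditions.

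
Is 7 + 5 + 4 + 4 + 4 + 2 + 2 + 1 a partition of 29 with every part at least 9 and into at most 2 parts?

No

The parts sum to 29, and the condition 'every summand is at least 9' is violated.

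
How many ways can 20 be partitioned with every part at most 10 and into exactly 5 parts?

66

There are too many to list fully; the first 12 (by largest part) are:
10+7+1+1+1
10+6+2+1+1
10+5+3+1+1
10+5+2+2+1
10+4+4+1+1
10+4+3+2+1
10+4+2+2+2
10+3+3+3+1
10+3+3+2+2
9+8+1+1+1
9+7+2+1+1
9+6+3+1+1
…and 54 more, for 66 total.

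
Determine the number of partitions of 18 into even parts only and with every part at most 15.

28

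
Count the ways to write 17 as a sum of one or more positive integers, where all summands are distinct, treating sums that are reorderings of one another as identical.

38

A partial list (first 12 by largest part):
17
1, 16
2, 15
3, 14
1, 2, 14
4, 13
1, 3, 13
5, 12
1, 4, 12
2, 3, 12
6, 11
1, 5, 11
…and 26 more, for 38 total.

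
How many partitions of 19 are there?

Counting exhaustively, 490 partitions satisfy the conditions.

490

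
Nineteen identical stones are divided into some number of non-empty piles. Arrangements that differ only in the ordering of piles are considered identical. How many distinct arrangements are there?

490

Enumerating by decreasing first part gives 490 partitions in all.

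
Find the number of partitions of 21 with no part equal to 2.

Enumerating by decreasing first part gives 302 partitions in all.

302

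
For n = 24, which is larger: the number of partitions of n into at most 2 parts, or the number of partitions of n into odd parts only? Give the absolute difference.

Partitions of 24 into at most 2 parts: 13.
Partitions of 24 into odd parts only: 122.
|13 − 122| = 109.

109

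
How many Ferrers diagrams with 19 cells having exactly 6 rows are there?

71

There are 71 such partitions.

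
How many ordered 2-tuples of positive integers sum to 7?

6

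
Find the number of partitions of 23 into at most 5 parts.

291

Counting exhaustively, 291 partitions satisfy the conditions.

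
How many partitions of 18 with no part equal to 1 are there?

88

A full systematic count gives 88.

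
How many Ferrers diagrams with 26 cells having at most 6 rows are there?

709

A full systematic count gives 709.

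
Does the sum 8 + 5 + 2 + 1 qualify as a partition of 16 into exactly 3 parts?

The parts sum to 16, and the condition 'there are exactly 3 summands' is violated.

No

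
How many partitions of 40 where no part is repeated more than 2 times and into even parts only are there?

202

Systematic enumeration (by largest part, then next-largest, …) yields 202.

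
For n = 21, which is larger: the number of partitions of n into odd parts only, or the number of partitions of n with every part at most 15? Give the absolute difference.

697

Partitions of 21 into odd parts only: 76.
Partitions of 21 with every part at most 15: 773.
|76 − 773| = 697.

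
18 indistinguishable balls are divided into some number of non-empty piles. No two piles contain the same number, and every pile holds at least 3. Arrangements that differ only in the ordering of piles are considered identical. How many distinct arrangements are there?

Enumerating:
18
3+15
4+14
5+13
6+12
7+11
3+4+11
8+10
3+5+10
3+6+9
4+5+9
3+7+8
4+6+8
5+6+7
3+4+5+6
Counting gives 15.

15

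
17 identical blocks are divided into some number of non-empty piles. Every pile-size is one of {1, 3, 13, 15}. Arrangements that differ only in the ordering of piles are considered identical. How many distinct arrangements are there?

9

Enumerating:
15+1+1
13+3+1
13+1+1+1+1
3+3+3+3+3+1+1
3+3+3+3+1+1+1+1+1
3+3+3+1+1+1+1+1+1+1+1
3+3+1+1+1+1+1+1+1+1+1+1+1
3+1+1+1+1+1+1+1+1+1+1+1+1+1+1
1+1+1+1+1+1+1+1+1+1+1+1+1+1+1+1+1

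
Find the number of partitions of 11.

A partial list (first 12 by largest part):
11
10,1
9,2
9,1,1
8,3
8,2,1
8,1,1,1
7,4
7,3,1
7,2,2
7,2,1,1
7,1,1,1,1
…and 44 more, for 56 total.

56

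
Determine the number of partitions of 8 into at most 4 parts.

They are:
8
7 + 1
6 + 2
6 + 1 + 1
5 + 3
5 + 2 + 1
5 + 1 + 1 + 1
4 + 4
4 + 3 + 1
4 + 2 + 2
4 + 2 + 1 + 1
3 + 3 + 2
3 + 3 + 1 + 1
3 + 2 + 2 + 1
2 + 2 + 2 + 2

15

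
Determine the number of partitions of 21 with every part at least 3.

A partial list (first 12 by largest part):
21
18 + 3
17 + 4
16 + 5
15 + 6
15 + 3 + 3
14 + 7
14 + 4 + 3
13 + 8
13 + 5 + 3
13 + 4 + 4
12 + 9
…and 48 more, for 60 total.

60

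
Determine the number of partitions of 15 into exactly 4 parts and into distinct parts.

Listing the qualifying partitions of 15:
9,3,2,1
8,4,2,1
7,5,2,1
7,4,3,1
6,5,3,1
6,4,3,2
Counting gives 6.

6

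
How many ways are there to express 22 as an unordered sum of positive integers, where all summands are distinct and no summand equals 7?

A partial list (first 12 by largest part):
22
21+1
20+2
19+3
19+2+1
18+4
18+3+1
17+5
17+4+1
17+3+2
16+6
16+5+1
…and 55 more, for 67 total.

67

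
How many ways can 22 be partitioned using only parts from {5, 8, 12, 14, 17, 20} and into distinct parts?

Enumerating:
17,5
14,8

2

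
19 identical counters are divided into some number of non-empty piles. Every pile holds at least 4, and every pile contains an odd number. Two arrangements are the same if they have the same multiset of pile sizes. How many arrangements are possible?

3

Listing the qualifying partitions of 19:
19
9,5,5
7,7,5
That's 3 in total.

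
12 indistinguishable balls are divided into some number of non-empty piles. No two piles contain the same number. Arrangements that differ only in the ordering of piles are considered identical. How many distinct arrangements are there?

Listing the qualifying partitions of 12:
12
11+1
10+2
9+3
9+2+1
8+4
8+3+1
7+5
7+4+1
7+3+2
6+5+1
6+4+2
6+3+2+1
5+4+3
5+4+2+1
Counting gives 15.

15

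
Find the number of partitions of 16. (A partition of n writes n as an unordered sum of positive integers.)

Enumerating by decreasing first part gives 231 partitions in all.

231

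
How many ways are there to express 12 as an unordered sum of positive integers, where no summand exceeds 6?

58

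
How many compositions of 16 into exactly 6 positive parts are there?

By stars and bars with positive parts, the count is C(15,5) = 3003.

3003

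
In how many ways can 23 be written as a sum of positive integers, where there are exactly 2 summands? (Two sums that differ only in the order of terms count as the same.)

The partitions of 23 that satisfy the conditions:
1, 22
2, 21
3, 20
4, 19
5, 18
6, 17
7, 16
8, 15
9, 14
10, 13
11, 12

11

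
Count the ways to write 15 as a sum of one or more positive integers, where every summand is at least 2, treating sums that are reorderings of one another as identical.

There are too many to list fully; the first 12 (by largest part) are:
15
13 + 2
12 + 3
11 + 4
11 + 2 + 2
10 + 5
10 + 3 + 2
9 + 6
9 + 4 + 2
9 + 3 + 3
9 + 2 + 2 + 2
8 + 7
…and 29 more, for 41 total.

41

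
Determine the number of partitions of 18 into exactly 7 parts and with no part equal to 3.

23

The partitions of 18 that satisfy the conditions:
12 + 1 + 1 + 1 + 1 + 1 + 1
11 + 2 + 1 + 1 + 1 + 1 + 1
10 + 2 + 2 + 1 + 1 + 1 + 1
9 + 4 + 1 + 1 + 1 + 1 + 1
9 + 2 + 2 + 2 + 1 + 1 + 1
8 + 5 + 1 + 1 + 1 + 1 + 1
8 + 4 + 2 + 1 + 1 + 1 + 1
8 + 2 + 2 + 2 + 2 + 1 + 1
7 + 6 + 1 + 1 + 1 + 1 + 1
7 + 5 + 2 + 1 + 1 + 1 + 1
7 + 4 + 2 + 2 + 1 + 1 + 1
7 + 2 + 2 + 2 + 2 + 2 + 1
6 + 6 + 2 + 1 + 1 + 1 + 1
6 + 5 + 2 + 2 + 1 + 1 + 1
6 + 4 + 4 + 1 + 1 + 1 + 1
6 + 4 + 2 + 2 + 2 + 1 + 1
6 + 2 + 2 + 2 + 2 + 2 + 2
5 + 5 + 4 + 1 + 1 + 1 + 1
5 + 5 + 2 + 2 + 2 + 1 + 1
5 + 4 + 4 + 2 + 1 + 1 + 1
5 + 4 + 2 + 2 + 2 + 2 + 1
4 + 4 + 4 + 2 + 2 + 1 + 1
4 + 4 + 2 + 2 + 2 + 2 + 2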